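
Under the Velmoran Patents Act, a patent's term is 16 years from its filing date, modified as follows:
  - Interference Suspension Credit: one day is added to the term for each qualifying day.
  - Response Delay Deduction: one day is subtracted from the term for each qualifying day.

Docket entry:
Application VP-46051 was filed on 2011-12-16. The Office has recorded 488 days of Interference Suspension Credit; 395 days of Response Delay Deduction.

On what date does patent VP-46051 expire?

Base term: filing date + 16 years → 16 December 2027.
Interference Suspension Credit: +488 days → 17 April 2029.
Response Delay Deduction: −395 days → 18 March 2028.

March 18, 2028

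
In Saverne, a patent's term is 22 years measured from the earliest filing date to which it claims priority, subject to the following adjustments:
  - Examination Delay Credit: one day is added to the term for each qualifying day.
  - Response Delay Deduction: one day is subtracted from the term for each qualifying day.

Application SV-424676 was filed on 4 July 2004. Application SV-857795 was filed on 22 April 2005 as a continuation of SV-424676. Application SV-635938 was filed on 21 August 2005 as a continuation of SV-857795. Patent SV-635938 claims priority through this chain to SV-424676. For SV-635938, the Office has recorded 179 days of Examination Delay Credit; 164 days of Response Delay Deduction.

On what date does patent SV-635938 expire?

Earliest priority filing: 4 July 2004.
Base term: 4 July 2004 + 22 years → 4 July 2026.
Examination Delay Credit: +179 days → 30 December 2026.
Response Delay Deduction: −164 days → 19 July 2026.

July 19, 2026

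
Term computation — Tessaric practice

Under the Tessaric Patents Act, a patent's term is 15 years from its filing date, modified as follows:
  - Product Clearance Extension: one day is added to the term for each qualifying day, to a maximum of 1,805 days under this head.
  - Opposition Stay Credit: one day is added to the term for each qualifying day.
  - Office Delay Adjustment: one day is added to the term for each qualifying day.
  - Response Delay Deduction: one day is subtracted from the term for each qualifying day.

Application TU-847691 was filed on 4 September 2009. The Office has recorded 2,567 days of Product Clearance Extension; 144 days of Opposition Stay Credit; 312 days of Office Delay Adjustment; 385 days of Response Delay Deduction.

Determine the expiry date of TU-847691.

2029-10-24

Base term: filing date + 15 years → 4 September 2024.
Product Clearance Extension: 2567 days claimed exceeds the 1805-day cap, so +1805 days → 14 August 2029.
Opposition Stay Credit: +144 days → 5 January 2030.
Office Delay Adjustment: +312 days → 13 November 2030.
Response Delay Deduction: −385 days → 24 October 2029.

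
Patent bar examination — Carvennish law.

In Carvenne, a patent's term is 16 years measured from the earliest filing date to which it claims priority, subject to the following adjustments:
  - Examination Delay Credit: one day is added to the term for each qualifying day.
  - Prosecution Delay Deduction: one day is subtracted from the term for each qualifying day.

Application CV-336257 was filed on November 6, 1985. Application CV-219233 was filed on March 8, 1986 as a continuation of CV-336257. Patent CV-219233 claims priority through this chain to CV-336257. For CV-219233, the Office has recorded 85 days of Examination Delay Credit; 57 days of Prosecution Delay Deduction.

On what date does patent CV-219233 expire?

Earliest priority filing: 6 November 1985.
Base term: 6 November 1985 + 16 years → 6 November 2001.
Examination Delay Credit: +85 days → 30 January 2002.
Prosecution Delay Deduction: −57 days → 4 December 2001.

December 4, 2001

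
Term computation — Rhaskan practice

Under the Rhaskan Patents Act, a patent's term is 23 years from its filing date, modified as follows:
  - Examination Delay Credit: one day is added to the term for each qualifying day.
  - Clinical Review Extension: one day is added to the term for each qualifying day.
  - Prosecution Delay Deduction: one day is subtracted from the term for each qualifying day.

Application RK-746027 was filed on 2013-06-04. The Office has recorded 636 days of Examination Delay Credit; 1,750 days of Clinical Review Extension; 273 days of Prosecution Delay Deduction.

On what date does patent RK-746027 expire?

Base term: filing date + 23 years → 4 June 2036.
Examination Delay Credit: +636 days → 2 March 2038.
Clinical Review Extension: +1750 days → 16 December 2042.
Prosecution Delay Deduction: −273 days → 18 March 2042.

2042-03-18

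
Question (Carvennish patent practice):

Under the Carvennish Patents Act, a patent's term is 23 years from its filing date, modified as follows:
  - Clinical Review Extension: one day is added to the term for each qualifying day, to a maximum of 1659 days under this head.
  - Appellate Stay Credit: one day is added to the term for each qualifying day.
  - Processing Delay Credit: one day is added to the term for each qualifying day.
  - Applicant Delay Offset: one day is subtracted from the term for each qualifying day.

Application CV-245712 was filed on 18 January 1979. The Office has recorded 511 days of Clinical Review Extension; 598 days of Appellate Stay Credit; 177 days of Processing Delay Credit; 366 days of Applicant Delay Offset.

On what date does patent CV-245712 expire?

Base term: filing date + 23 years → 18 January 2002.
Clinical Review Extension: 511 days (within the 1659-day cap) → +511 days → 13 June 2003.
Appellate Stay Credit: +598 days → 31 January 2005.
Processing Delay Credit: +177 days → 27 July 2005.
Applicant Delay Offset: −366 days → 26 July 2004.

2004-07-26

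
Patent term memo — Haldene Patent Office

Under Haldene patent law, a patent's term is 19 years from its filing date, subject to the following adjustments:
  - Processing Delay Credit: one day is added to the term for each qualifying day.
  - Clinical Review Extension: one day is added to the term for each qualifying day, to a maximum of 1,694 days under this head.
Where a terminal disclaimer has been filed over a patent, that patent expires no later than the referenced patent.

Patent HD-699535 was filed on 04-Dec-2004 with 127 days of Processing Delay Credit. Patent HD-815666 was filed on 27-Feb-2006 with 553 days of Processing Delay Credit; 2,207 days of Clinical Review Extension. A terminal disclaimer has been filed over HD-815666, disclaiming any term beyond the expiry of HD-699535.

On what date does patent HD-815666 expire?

Natural term of HD-815666:
  Base: filing + 19 years → 27 February 2025.
  Processing Delay Credit: +553 days → 3 September 2026.
  Clinical Review Extension: 2207 days claimed exceeds the 1694-day cap, so +1694 days → 24 April 2031.
Expiry of referenced patent HD-699535:
  Base: filing + 19 years → 4 December 2023.
  Processing Delay Credit: +127 days → 9 April 2024.
Terminal disclaimer: HD-815666 expires on the earlier of 24 April 2031 and 9 April 2024.

April 9, 2024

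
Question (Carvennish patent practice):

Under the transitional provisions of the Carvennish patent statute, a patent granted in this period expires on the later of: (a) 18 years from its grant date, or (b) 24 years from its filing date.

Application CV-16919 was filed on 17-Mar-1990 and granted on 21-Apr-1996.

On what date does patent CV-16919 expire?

April 21, 2014

(a) grant + 18 years → 21 April 2014.
(b) filing + 24 years → 17 March 2014.
Later of the two: 21 April 2014.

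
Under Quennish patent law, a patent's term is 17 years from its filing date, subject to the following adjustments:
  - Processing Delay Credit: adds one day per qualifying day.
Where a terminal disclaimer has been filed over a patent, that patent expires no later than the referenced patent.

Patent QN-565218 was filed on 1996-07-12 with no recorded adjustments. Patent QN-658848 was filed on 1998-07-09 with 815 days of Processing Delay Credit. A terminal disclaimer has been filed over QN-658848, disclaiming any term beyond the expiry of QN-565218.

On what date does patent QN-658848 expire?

Natural term of QN-658848:
  Base: filing + 17 years → 9 July 2015.
  Processing Delay Credit: +815 days → 1 October 2017.
Expiry of referenced patent QN-565218:
  Base: filing + 17 years → 12 July 2013.
Terminal disclaimer: QN-658848 expires on the earlier of 1 October 2017 and 12 July 2013.

2013-07-12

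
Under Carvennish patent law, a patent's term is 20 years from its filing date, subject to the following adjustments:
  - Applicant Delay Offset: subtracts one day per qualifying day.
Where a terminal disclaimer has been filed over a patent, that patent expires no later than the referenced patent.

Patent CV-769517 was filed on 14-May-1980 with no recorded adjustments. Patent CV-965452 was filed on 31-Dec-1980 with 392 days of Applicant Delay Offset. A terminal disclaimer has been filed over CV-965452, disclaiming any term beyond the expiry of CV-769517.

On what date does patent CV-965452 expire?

Natural term of CV-965452:
  Base: filing + 20 years → 31 December 2000.
  Applicant Delay Offset: −392 days → 5 December 1999.
Expiry of referenced patent CV-769517:
  Base: filing + 20 years → 14 May 2000.
Terminal disclaimer: CV-965452 expires on the earlier of 5 December 1999 and 14 May 2000.

December 5, 1999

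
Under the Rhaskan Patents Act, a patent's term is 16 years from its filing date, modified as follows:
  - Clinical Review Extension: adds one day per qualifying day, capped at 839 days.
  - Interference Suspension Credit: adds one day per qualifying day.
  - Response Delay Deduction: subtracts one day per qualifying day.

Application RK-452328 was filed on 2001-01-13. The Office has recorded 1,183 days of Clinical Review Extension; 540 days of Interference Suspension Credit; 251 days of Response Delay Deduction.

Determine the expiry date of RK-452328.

February 15, 2020

Base term: filing date + 16 years → 13 January 2017.
Clinical Review Extension: 1183 days claimed exceeds the 839-day cap, so +839 days → 2 May 2019.
Interference Suspension Credit: +540 days → 23 October 2020.
Response Delay Deduction: −251 days → 15 February 2020.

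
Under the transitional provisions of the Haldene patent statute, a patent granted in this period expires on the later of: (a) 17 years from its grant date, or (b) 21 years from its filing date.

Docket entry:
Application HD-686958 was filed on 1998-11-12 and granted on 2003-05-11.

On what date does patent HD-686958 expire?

(a) grant + 17 years → 11 May 2020.
(b) filing + 21 years → 12 November 2019.
Later of the two: 11 May 2020.

2020-05-11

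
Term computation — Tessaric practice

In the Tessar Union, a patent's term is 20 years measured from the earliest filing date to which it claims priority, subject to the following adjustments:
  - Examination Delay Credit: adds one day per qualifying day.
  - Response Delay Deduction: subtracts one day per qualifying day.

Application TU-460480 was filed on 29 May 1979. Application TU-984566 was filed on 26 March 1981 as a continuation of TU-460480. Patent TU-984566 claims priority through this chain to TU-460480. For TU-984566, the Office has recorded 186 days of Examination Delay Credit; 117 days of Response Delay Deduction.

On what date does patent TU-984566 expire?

Earliest priority filing: 29 May 1979.
Base term: 29 May 1979 + 20 years → 29 May 1999.
Examination Delay Credit: +186 days → 1 December 1999.
Response Delay Deduction: −117 days → 6 August 1999.

August 6, 1999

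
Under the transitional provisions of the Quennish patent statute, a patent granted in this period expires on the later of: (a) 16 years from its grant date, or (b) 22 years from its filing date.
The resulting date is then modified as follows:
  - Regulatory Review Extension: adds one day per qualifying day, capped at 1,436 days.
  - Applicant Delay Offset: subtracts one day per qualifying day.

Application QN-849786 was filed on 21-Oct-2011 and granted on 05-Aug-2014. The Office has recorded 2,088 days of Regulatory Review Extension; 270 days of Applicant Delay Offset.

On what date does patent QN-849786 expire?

December 30, 2036

(a) grant + 16 years → 5 August 2030.
(b) filing + 22 years → 21 October 2033.
Later of the two: 21 October 2033.
Regulatory Review Extension: 2088 days claimed exceeds the 1436-day cap, so +1436 days → 26 September 2037.
Applicant Delay Offset: −270 days → 30 December 2036.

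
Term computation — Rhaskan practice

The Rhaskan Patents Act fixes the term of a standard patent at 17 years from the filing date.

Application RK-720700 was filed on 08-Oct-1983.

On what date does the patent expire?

Filing date + 17 years → 8 October 2000.

October 8, 2000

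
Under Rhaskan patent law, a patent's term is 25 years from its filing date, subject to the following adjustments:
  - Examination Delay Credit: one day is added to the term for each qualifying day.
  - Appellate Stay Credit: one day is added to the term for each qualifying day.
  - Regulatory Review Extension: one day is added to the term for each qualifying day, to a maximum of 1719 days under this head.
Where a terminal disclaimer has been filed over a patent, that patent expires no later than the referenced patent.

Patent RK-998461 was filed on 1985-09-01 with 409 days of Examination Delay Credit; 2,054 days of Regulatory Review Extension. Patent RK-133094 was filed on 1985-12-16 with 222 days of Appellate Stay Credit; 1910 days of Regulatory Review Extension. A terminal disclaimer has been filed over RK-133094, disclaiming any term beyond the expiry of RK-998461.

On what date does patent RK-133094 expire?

2016-04-09

Natural term of RK-133094:
  Base: filing + 25 years → 16 December 2010.
  Appellate Stay Credit: +222 days → 26 July 2011.
  Regulatory Review Extension: 1910 days claimed exceeds the 1719-day cap, so +1719 days → 9 April 2016.
Expiry of referenced patent RK-998461:
  Base: filing + 25 years → 1 September 2010.
  Examination Delay Credit: +409 days → 15 October 2011.
  Regulatory Review Extension: 2054 days claimed exceeds the 1719-day cap, so +1719 days → 29 June 2016.
Terminal disclaimer: RK-133094 expires on the earlier of 9 April 2016 and 29 June 2016.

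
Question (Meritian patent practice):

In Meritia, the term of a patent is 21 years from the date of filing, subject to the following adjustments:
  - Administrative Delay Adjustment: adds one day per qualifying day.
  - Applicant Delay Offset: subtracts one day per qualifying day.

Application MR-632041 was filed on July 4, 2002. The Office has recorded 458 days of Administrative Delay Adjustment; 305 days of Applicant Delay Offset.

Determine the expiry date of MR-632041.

December 4, 2023

Base term: filing date + 21 years → 4 July 2023.
Administrative Delay Adjustment: +458 days → 4 October 2024.
Applicant Delay Offset: −305 days → 4 December 2023.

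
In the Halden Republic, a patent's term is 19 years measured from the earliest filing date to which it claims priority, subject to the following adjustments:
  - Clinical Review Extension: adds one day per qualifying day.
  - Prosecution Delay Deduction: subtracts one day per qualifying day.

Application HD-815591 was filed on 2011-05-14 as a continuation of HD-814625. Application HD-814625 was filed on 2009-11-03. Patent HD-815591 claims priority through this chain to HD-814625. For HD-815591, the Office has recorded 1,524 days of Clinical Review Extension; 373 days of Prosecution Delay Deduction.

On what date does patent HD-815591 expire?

2031-12-29

Earliest priority filing: 3 November 2009.
Base term: 3 November 2009 + 19 years → 3 November 2028.
Clinical Review Extension: +1524 days → 5 January 2033.
Prosecution Delay Deduction: −373 days → 29 December 2031.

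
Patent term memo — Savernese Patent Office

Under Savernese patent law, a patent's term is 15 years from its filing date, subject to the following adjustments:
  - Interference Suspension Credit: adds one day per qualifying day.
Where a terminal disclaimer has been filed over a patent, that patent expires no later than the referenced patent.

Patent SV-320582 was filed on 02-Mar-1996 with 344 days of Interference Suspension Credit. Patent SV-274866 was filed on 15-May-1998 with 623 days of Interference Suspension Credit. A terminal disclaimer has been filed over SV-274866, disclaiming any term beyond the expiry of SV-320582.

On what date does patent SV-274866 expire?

Natural term of SV-274866:
  Base: filing + 15 years → 15 May 2013.
  Interference Suspension Credit: +623 days → 28 January 2015.
Expiry of referenced patent SV-320582:
  Base: filing + 15 years → 2 March 2011.
  Interference Suspension Credit: +344 days → 9 February 2012.
Terminal disclaimer: SV-274866 expires on the earlier of 28 January 2015 and 9 February 2012.

2012-02-09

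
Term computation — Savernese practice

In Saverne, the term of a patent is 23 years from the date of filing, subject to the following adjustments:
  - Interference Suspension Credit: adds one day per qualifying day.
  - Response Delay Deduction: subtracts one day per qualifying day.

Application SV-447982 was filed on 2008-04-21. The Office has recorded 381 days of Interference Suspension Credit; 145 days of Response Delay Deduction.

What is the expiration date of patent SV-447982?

Base term: filing date + 23 years → 21 April 2031.
Interference Suspension Credit: +381 days → 6 May 2032.
Response Delay Deduction: −145 days → 13 December 2031.

2031-12-13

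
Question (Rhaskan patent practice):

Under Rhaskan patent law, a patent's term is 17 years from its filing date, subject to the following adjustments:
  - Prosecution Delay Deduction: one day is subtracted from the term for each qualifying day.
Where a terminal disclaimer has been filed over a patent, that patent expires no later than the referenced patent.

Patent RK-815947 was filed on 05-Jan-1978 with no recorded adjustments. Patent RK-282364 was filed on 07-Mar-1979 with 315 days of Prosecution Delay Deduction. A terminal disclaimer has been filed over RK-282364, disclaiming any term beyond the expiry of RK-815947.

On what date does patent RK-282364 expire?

Natural term of RK-282364:
  Base: filing + 17 years → 7 March 1996.
  Prosecution Delay Deduction: −315 days → 27 April 1995.
Expiry of referenced patent RK-815947:
  Base: filing + 17 years → 5 January 1995.
Terminal disclaimer: RK-282364 expires on the earlier of 27 April 1995 and 5 January 1995.

1995-01-05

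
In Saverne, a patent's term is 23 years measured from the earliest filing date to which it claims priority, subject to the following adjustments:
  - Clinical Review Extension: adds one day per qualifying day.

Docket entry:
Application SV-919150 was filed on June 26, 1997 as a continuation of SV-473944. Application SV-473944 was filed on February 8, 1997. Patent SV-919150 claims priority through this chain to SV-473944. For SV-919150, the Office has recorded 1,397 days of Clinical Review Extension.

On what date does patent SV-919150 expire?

Earliest priority filing: 8 February 1997.
Base term: 8 February 1997 + 23 years → 8 February 2020.
Clinical Review Extension: +1397 days → 6 December 2023.

2023-12-06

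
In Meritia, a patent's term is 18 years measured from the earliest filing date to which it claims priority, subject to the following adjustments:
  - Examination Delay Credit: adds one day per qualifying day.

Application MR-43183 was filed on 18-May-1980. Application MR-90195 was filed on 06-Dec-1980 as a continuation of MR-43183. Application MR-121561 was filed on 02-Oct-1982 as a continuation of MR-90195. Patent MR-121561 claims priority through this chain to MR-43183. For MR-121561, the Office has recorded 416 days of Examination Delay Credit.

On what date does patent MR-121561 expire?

1999-07-08

Earliest priority filing: 18 May 1980.
Base term: 18 May 1980 + 18 years → 18 May 1998.
Examination Delay Credit: +416 days → 8 July 1999.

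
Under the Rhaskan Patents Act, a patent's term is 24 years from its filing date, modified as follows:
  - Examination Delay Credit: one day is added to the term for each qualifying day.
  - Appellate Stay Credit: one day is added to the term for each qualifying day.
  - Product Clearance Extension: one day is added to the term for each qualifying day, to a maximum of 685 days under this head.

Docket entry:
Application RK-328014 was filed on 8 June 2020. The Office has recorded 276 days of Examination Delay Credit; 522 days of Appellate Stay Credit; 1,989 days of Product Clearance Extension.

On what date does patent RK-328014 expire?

June 30, 2048

Base term: filing date + 24 years → 8 June 2044.
Examination Delay Credit: +276 days → 11 March 2045.
Appellate Stay Credit: +522 days → 15 August 2046.
Product Clearance Extension: 1989 days claimed exceeds the 685-day cap, so +685 days → 30 June 2048.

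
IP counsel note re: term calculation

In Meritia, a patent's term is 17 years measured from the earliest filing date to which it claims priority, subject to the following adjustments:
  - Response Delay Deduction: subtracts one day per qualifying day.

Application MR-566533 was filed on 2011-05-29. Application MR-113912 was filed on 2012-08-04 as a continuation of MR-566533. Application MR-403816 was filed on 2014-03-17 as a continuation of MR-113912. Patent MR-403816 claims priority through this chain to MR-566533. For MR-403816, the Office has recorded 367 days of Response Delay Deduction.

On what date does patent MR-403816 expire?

2027-05-28

Earliest priority filing: 29 May 2011.
Base term: 29 May 2011 + 17 years → 29 May 2028.
Response Delay Deduction: −367 days → 28 May 2027.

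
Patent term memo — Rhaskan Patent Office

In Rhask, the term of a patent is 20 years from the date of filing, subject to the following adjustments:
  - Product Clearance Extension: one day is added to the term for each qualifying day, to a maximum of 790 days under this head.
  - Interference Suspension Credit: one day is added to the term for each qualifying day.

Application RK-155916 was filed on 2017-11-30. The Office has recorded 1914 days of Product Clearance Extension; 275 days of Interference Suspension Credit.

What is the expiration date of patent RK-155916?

October 30, 2040

Base term: filing date + 20 years → 30 November 2037.
Product Clearance Extension: 1914 days claimed exceeds the 790-day cap, so +790 days → 29 January 2040.
Interference Suspension Credit: +275 days → 30 October 2040.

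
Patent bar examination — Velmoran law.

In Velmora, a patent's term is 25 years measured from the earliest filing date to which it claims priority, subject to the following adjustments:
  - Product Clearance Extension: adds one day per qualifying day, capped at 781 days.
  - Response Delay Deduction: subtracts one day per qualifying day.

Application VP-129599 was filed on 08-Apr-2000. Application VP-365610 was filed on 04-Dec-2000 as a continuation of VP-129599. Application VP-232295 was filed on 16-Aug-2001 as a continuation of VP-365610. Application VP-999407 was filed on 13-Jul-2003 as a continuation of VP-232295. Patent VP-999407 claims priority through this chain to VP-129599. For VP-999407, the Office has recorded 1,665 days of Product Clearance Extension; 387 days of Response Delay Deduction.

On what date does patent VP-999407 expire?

Earliest priority filing: 8 April 2000.
Base term: 8 April 2000 + 25 years → 8 April 2025.
Product Clearance Extension: 1665 days claimed exceeds the 781-day cap, so +781 days → 29 May 2027.
Response Delay Deduction: −387 days → 7 May 2026.

May 7, 2026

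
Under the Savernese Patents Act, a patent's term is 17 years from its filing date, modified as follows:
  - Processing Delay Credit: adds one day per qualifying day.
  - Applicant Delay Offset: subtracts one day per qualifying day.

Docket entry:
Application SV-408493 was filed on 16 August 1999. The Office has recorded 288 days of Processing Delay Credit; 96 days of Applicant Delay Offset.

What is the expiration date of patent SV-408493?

Base term: filing date + 17 years → 16 August 2016.
Processing Delay Credit: +288 days → 31 May 2017.
Applicant Delay Offset: −96 days → 24 February 2017.

February 24, 2017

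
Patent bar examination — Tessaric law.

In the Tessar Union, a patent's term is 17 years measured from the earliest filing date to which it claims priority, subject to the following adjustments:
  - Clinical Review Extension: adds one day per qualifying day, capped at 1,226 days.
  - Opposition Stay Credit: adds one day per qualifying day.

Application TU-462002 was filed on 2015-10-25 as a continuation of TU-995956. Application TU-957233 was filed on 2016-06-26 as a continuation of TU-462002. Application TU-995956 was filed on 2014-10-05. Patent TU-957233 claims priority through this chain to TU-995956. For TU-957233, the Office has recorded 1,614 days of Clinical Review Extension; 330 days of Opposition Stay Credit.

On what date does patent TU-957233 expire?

2036-01-08

Earliest priority filing: 5 October 2014.
Base term: 5 October 2014 + 17 years → 5 October 2031.
Clinical Review Extension: 1614 days claimed exceeds the 1226-day cap, so +1226 days → 12 February 2035.
Opposition Stay Credit: +330 days → 8 January 2036.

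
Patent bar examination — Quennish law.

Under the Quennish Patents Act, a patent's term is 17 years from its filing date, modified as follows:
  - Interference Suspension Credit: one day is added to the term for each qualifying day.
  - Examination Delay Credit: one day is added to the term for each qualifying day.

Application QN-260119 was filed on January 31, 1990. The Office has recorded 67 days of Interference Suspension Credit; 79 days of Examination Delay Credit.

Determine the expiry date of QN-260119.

Base term: filing date + 17 years → 31 January 2007.
Interference Suspension Credit: +67 days → 8 April 2007.
Examination Delay Credit: +79 days → 26 June 2007.

June 26, 2007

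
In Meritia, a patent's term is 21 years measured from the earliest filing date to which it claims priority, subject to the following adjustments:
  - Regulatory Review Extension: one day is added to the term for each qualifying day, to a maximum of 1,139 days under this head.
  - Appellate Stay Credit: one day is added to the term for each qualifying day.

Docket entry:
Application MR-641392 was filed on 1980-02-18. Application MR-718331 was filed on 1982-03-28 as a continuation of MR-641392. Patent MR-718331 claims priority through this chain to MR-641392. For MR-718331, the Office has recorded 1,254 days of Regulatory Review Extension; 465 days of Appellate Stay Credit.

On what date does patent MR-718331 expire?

July 11, 2005

Earliest priority filing: 18 February 1980.
Base term: 18 February 1980 + 21 years → 18 February 2001.
Regulatory Review Extension: 1254 days claimed exceeds the 1139-day cap, so +1139 days → 2 April 2004.
Appellate Stay Credit: +465 days → 11 July 2005.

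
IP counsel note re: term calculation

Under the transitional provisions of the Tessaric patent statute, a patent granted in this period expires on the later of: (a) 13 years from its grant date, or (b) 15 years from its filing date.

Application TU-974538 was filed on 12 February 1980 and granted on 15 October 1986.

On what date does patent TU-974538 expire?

1999-10-15

(a) grant + 13 years → 15 October 1999.
(b) filing + 15 years → 12 February 1995.
Later of the two: 15 October 1999.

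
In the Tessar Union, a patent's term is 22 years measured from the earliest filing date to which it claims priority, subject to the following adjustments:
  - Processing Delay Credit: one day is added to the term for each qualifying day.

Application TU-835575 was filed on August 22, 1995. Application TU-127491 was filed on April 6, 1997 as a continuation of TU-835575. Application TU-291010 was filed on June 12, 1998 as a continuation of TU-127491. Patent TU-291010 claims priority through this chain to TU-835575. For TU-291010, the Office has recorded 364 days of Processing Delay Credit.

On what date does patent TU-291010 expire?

Earliest priority filing: 22 August 1995.
Base term: 22 August 1995 + 22 years → 22 August 2017.
Processing Delay Credit: +364 days → 21 August 2018.

2018-08-21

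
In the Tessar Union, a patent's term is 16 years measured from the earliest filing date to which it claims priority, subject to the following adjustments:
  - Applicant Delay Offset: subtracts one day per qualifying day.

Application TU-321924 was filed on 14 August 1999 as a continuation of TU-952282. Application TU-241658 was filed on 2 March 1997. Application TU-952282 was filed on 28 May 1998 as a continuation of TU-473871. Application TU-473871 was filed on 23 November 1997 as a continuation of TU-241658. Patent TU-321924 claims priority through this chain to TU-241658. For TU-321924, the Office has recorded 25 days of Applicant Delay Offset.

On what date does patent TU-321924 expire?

Earliest priority filing: 2 March 1997.
Base term: 2 March 1997 + 16 years → 2 March 2013.
Applicant Delay Offset: −25 days → 5 February 2013.

February 5, 2013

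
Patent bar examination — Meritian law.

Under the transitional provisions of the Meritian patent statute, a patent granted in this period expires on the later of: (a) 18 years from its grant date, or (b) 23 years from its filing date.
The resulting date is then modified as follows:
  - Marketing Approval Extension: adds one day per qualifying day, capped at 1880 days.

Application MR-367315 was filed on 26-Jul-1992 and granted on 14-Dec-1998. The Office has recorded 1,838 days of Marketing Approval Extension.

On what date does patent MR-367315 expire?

(a) grant + 18 years → 14 December 2016.
(b) filing + 23 years → 26 July 2015.
Later of the two: 14 December 2016.
Marketing Approval Extension: 1838 days (within the 1880-day cap) → +1838 days → 26 December 2021.

2021-12-26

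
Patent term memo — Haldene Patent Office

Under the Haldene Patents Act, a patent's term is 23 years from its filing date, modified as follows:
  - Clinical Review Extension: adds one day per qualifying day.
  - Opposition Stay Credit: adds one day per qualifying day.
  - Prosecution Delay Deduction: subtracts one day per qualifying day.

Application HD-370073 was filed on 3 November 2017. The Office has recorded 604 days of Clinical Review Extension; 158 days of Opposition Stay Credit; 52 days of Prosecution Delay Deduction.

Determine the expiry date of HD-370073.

October 14, 2042

Base term: filing date + 23 years → 3 November 2040.
Clinical Review Extension: +604 days → 30 June 2042.
Opposition Stay Credit: +158 days → 5 December 2042.
Prosecution Delay Deduction: −52 days → 14 October 2042.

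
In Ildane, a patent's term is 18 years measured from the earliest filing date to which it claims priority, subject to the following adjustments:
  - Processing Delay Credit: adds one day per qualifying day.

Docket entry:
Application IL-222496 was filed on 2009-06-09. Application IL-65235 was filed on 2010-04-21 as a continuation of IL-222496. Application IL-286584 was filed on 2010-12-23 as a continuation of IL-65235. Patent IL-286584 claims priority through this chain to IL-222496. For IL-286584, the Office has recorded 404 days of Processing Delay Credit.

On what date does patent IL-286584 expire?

2028-07-17

Earliest priority filing: 9 June 2009.
Base term: 9 June 2009 + 18 years → 9 June 2027.
Processing Delay Credit: +404 days → 17 July 2028.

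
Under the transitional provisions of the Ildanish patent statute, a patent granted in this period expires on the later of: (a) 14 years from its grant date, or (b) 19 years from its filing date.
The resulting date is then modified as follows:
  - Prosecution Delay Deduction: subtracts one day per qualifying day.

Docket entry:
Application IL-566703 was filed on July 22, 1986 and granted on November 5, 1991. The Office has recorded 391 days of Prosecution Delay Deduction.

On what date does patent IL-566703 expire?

(a) grant + 14 years → 5 November 2005.
(b) filing + 19 years → 22 July 2005.
Later of the two: 5 November 2005.
Prosecution Delay Deduction: −391 days → 10 October 2004.

2004-10-10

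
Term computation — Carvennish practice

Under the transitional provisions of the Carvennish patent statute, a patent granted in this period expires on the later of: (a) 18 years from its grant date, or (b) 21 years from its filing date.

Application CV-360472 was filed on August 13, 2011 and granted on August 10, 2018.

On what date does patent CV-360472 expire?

(a) grant + 18 years → 10 August 2036.
(b) filing + 21 years → 13 August 2032.
Later of the two: 10 August 2036.

2036-08-10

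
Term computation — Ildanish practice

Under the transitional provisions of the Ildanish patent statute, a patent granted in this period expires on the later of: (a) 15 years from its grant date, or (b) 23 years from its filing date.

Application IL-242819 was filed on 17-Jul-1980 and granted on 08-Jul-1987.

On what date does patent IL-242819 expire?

July 17, 2003

(a) grant + 15 years → 8 July 2002.
(b) filing + 23 years → 17 July 2003.
Later of the two: 17 July 2003.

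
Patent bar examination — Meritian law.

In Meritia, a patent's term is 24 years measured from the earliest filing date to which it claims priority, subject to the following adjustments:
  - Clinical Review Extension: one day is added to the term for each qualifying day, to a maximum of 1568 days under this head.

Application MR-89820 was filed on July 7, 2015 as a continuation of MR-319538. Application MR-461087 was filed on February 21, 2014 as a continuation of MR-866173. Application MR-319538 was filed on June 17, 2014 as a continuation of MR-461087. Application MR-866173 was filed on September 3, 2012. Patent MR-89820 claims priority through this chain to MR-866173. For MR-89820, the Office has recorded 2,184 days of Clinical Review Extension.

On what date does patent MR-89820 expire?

December 19, 2040

Earliest priority filing: 3 September 2012.
Base term: 3 September 2012 + 24 years → 3 September 2036.
Clinical Review Extension: 2184 days claimed exceeds the 1568-day cap, so +1568 days → 19 December 2040.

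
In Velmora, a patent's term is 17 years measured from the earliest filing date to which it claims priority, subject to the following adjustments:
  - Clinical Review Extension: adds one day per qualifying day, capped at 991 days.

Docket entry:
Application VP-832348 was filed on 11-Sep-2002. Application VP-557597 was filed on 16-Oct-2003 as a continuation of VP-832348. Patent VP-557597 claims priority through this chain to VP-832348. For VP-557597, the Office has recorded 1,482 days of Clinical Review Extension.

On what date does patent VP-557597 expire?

2022-05-29

Earliest priority filing: 11 September 2002.
Base term: 11 September 2002 + 17 years → 11 September 2019.
Clinical Review Extension: 1482 days claimed exceeds the 991-day cap, so +991 days → 29 May 2022.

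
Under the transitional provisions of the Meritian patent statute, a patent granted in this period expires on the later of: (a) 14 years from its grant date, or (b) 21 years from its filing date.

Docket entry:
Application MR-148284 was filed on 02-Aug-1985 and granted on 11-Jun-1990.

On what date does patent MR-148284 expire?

(a) grant + 14 years → 11 June 2004.
(b) filing + 21 years → 2 August 2006.
Later of the two: 2 August 2006.

2006-08-02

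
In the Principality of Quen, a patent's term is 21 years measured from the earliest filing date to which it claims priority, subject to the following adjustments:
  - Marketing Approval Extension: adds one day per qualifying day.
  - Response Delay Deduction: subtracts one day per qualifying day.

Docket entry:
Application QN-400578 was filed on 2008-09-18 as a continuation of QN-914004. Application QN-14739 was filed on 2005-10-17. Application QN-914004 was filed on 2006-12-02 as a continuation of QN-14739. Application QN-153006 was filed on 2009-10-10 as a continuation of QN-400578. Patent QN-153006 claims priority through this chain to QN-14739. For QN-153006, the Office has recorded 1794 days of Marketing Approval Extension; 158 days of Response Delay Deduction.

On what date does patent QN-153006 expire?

2031-04-10

Earliest priority filing: 17 October 2005.
Base term: 17 October 2005 + 21 years → 17 October 2026.
Marketing Approval Extension: +1794 days → 15 September 2031.
Response Delay Deduction: −158 days → 10 April 2031.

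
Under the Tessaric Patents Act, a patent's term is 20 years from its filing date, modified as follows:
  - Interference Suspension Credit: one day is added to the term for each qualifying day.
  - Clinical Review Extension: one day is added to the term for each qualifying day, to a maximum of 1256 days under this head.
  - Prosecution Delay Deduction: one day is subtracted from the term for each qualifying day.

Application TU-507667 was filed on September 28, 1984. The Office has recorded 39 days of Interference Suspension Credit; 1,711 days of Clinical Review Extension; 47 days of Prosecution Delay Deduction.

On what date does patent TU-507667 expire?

Base term: filing date + 20 years → 28 September 2004.
Interference Suspension Credit: +39 days → 6 November 2004.
Clinical Review Extension: 1711 days claimed exceeds the 1256-day cap, so +1256 days → 15 April 2008.
Prosecution Delay Deduction: −47 days → 28 February 2008.

2008-02-28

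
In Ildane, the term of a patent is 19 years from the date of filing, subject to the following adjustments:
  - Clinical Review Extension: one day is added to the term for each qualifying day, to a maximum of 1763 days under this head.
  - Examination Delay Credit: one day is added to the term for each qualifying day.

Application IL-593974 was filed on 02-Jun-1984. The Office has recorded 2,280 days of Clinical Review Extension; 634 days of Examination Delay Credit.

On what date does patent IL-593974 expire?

Base term: filing date + 19 years → 2 June 2003.
Clinical Review Extension: 2280 days claimed exceeds the 1763-day cap, so +1763 days → 30 March 2008.
Examination Delay Credit: +634 days → 24 December 2009.

December 24, 2009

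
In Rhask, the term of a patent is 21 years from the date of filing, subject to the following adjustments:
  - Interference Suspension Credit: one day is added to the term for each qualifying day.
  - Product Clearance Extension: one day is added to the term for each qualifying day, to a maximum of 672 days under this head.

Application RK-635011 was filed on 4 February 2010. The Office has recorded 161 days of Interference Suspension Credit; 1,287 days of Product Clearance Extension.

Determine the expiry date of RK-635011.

2033-05-17

Base term: filing date + 21 years → 4 February 2031.
Interference Suspension Credit: +161 days → 15 July 2031.
Product Clearance Extension: 1287 days claimed exceeds the 672-day cap, so +672 days → 17 May 2033.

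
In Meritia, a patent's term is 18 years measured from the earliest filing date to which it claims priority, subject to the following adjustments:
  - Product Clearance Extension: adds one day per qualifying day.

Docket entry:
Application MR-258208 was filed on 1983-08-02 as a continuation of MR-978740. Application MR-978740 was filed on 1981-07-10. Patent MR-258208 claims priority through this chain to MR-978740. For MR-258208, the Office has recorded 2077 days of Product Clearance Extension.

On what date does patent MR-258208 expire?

2005-03-17

Earliest priority filing: 10 July 1981.
Base term: 10 July 1981 + 18 years → 10 July 1999.
Product Clearance Extension: +2077 days → 17 March 2005.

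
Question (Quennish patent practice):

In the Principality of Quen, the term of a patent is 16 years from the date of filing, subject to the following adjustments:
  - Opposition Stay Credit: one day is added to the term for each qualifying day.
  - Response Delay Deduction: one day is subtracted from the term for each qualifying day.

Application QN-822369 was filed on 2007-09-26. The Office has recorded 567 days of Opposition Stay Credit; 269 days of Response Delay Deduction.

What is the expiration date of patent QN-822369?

Base term: filing date + 16 years → 26 September 2023.
Opposition Stay Credit: +567 days → 15 April 2025.
Response Delay Deduction: −269 days → 20 July 2024.

July 20, 2024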